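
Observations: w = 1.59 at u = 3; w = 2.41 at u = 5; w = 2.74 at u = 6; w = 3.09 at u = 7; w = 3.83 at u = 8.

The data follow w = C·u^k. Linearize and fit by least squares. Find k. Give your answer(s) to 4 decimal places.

Let Y = ln w. Fitting Y = k·ln u + ln C by least squares:
Σln u = 8.5252, Σ(ln u)² = 15.1183, Σln w = 4.8224, Σln u·ln w = 8.7189.
Equations: 15.1183·k + 8.5252·ln C = 8.7189;  8.5252·k + 5·ln C = 4.8224.
Solving (det = 2.9130): k = 0.85245, ln C = -0.48898.

k = 0.8524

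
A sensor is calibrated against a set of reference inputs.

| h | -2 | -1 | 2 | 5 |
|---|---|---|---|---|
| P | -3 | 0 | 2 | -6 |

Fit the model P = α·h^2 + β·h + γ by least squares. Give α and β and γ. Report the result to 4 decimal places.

α = -0.5606, β = 1.2485, γ = 1.7667

Normal-equation sums: Σh^2·h^2 = 658, Σh^2·h = 124, Σh^2 = 34, Σh·h = 34, Σh = 4, Σ1 = 4.
Right-hand side: Σh^2·P = -154, Σh·P = -20, ΣP = -7.
MᵀM·[α, β, γ]ᵀ = MᵀP becomes [[658, 124, 34]; [124, 34, 4]; [34, 4, 4]]·[α, β, γ]ᵀ = [-154, -20, -7]ᵀ.
Row-reducing yields α = -37/66, β = 206/165, γ = 53/30.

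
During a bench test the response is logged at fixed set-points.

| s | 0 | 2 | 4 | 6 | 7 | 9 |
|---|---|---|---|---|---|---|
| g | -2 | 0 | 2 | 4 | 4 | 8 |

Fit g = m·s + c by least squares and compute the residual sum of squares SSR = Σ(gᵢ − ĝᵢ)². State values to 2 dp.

SSR = 1.93

Forming MᵀM = [[186, 28]; [28, 6]] and Mᵀg = [132, 16]ᵀ gives MᵀM·[m, c]ᵀ = Mᵀg.
det = 186·6 − 28² = 332.
m = (132·6 − 28·16)/332 = 86/83; c = (186·16 − 28·132)/332 = -180/83.
Residuals: 14/83, 8/83, 2/83, -4/83, -90/83, 70/83; SSR = 160/83.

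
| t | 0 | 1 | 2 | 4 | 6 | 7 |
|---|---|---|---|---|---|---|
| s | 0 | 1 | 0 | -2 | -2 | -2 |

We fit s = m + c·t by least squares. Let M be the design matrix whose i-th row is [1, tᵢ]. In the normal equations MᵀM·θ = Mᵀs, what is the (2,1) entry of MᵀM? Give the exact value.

20

Row 2 ↔ basis t, column 1 ↔ basis 1, so (MᵀM)_{2,1} = Σᵢ t = (0)·(1) + (1)·(1) + (2)·(1) + (4)·(1) + (6)·(1) + (7)·(1) = 20.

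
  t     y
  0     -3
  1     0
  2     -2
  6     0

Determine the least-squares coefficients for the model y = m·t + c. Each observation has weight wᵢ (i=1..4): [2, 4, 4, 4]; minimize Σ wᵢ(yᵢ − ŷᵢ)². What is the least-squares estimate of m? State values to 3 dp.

m = 0.280

Setting ∂/∂m … = 0 gives: 164·m + 36·c = -16;  36·m + 14·c = -14.
Eliminating c: 14·(row 1) − 36·(row 2) gives 1000·m = 14·(-16) − 36·(-14) = 280, so m = 7/25.
Then c = ((-14) − 36·(7/25))/14 = -43/25.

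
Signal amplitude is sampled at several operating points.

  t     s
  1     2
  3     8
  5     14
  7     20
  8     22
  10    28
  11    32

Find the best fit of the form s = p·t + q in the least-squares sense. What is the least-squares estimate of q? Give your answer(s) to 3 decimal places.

Normal-equation sums: Σt·t = 369, Σt = 45, Σ1 = 7.
And Σt·s = 1044, Σs = 126.
Eliminating q: 7·(row 1) − 45·(row 2) gives 558·p = 7·1044 − 45·126 = 1638, so p = 91/31.
Then q = (126 − 45·(91/31))/7 = -27/31.

q = -0.871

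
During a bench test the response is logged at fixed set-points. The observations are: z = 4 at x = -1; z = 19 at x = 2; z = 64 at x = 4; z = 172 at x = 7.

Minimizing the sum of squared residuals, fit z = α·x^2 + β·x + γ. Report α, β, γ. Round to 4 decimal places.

α = 3.1000, β = 2.4882, γ = 3.0353

Entries of AᵀA: Σx^2·x^2 = 2674, Σx^2·x = 414, Σx^2 = 70, Σx·x = 70, Σx = 12, Σ1 = 4.
And Σx^2·z = 9532, Σx·z = 1494, Σz = 259.
AᵀA·[α, β, γ]ᵀ = Aᵀz becomes [[2674, 414, 70]; [414, 70, 12]; [70, 12, 4]]·[α, β, γ]ᵀ = [9532, 1494, 259]ᵀ.
Solving the 3×3 system (Gaussian elimination) gives α = 31/10, β = 423/170, γ = 258/85.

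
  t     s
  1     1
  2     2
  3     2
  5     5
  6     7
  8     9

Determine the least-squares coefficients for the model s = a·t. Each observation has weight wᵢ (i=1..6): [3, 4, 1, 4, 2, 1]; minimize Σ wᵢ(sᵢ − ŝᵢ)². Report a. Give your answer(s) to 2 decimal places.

With design matrix M, MᵀWM = [[264]] and MᵀWs = [281]ᵀ.
a = 281/264 = 1.06439.

a = 1.06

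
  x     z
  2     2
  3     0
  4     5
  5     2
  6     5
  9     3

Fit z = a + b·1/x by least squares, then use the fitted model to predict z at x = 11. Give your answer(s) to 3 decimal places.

The normal system AᵀA·[a, b]ᵀ = Aᵀz is [[6, 281/180]; [281/180, 16321/32400]]·[a, b]ᵀ = [17, 229/60]ᵀ.
Δ = 6·(16321/32400) − (281/180)² = 3793/6480.
a = (17·(16321/32400) − (281/180)·(229/60))/(3793/6480) = 16882/3793; b = (6·(229/60) − (281/180)·17)/(3793/6480) = -23580/3793.
At x = 11: ẑ = (16882/3793)·(1) + (-23580/3793)·(1/11) = 162122/41723.

ẑ = 3.886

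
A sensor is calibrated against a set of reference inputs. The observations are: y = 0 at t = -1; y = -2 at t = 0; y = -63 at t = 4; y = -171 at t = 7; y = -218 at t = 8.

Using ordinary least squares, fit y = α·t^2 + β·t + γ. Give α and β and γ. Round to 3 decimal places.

The normal system AᵀA·[α, β, γ]ᵀ = Aᵀy is [[6754, 918, 130]; [918, 130, 18]; [130, 18, 5]]·[α, β, γ]ᵀ = [-23339, -3193, -454]ᵀ.
Row-reducing yields α = -31695/10928, β = -42479/10928, γ = -3817/2732.

α = -2.900, β = -3.887, γ = -1.397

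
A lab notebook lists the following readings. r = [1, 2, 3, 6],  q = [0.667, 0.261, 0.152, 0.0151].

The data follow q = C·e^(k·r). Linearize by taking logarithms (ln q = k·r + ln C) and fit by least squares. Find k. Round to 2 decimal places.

Linearized form: ln q = k·r + ln C. From the 4 transformed points,
Σr = 12.0000, Σ(r)² = 50.0000, Σln q = -7.8251, Σr·ln q = -33.9014.
Normal system: [[50.0000, 12.0000]; [12.0000, 4]]·[k, ln C]ᵀ = [-33.9014, -7.8251]ᵀ.
Solving (det = 56.0000): k = -0.74472, ln C = 0.27786.

k = -0.74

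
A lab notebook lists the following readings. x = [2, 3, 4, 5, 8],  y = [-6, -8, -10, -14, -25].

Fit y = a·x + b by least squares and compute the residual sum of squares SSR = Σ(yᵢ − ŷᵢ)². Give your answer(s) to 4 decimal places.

Setting ∂/∂a … = 0 gives: 118·a + 22·b = -346;  22·a + 5·b = -63.
(Σx·x = 118, Σx = 22, Σ1 = 5, Σx·y = -346, Σy = -63.)
Δ = 118·5 − 22² = 106.
a = ((-346)·5 − 22·(-63))/106 = -172/53; b = (118·(-63) − 22·(-346))/106 = 89/53.
Residuals: -63/53, 3/53, 69/53, 29/53, -38/53; SSR = 208/53.

SSR = 3.9245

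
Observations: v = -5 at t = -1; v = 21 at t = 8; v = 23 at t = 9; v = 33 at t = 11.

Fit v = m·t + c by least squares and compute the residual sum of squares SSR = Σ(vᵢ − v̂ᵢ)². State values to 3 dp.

Setting ∂/∂m … = 0 gives: 267·m + 27·c = 743;  27·m + 4·c = 72.
(Σt·t = 267, Σt = 27, Σ1 = 4, Σt·v = 743, Σv = 72.)
Δ = 267·4 − 27² = 339.
m = (743·4 − 27·72)/339 = 1028/339; c = (267·72 − 27·743)/339 = -279/113.
Residuals: 170/339, -268/339, -206/113, 716/339; SSR = 2936/339.

SSR = 8.661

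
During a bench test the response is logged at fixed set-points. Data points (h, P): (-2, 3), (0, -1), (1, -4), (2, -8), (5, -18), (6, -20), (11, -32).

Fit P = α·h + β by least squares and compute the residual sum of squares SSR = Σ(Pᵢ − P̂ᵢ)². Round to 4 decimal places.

SSR = 7.8416

Compute the Gram sums: Σh·h = 191, Σh = 23, Σ1 = 7.
Right-hand side: Σh·P = -588, ΣP = -80.
Normal equations: [[191, 23]; [23, 7]]·[α, β]ᵀ = [-588, -80]ᵀ.
Eliminating β: 7·(row 1) − 23·(row 2) gives 808·α = 7·(-588) − 23·(-80) = -2276, so α = -569/202.
Then β = ((-80) − 23·(-569/202))/7 = -439/202.
Residuals: -93/202, 237/202, 100/101, -39/202, -176/101, -187/202, 117/101; SSR = 792/101.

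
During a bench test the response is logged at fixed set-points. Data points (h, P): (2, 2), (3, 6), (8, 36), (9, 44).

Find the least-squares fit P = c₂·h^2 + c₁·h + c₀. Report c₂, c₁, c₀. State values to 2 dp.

c₂ = 0.33, c₁ = 2.33, c₀ = -4.00

With design matrix M, MᵀM = [[10754, 1276, 158]; [1276, 158, 22]; [158, 22, 4]] and MᵀP = [5930, 706, 88]ᵀ.
Solving the 3×3 system (Gaussian elimination) gives c₂ = 1/3, c₁ = 7/3, c₀ = -4.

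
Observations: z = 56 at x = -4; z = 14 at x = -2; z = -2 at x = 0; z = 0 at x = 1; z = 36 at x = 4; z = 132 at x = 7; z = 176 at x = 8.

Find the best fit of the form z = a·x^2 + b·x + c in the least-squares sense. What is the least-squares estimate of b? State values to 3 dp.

b = -2.307

With design matrix M, MᵀM = [[7026, 848, 150]; [848, 150, 14]; [150, 14, 7]] and Mᵀz = [19260, 2224, 412]ᵀ.
Inverting the 3×3 Gram matrix, [a, b, c]ᵀ = [52030/16957, -39120/16957, -38648/16957]ᵀ.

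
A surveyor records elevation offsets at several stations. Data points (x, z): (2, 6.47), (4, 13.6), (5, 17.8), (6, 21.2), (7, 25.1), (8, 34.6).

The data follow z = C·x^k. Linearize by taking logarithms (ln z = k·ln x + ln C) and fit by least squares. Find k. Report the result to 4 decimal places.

Taking logs, ln z = k·ln x + ln C, so regress ln z on ln x.
AᵀA = [[16.3136, 9.5060]; [9.5060, 6]], rhs = [28.6591, 17.1772]ᵀ  (here Σln x = 9.5060, Σ(ln x)² = 16.3136, Σln z = 17.1772, Σln x·ln z = 28.6591).
Solving (det = 7.5177): k = 1.15311, ln C = 1.03596.

k = 1.1531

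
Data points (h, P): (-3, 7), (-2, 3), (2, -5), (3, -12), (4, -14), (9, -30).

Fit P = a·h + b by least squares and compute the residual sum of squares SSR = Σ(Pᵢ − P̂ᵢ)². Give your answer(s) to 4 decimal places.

SSR = 11.8313

The normal system MᵀM·[a, b]ᵀ = MᵀP is [[123, 13]; [13, 6]]·[a, b]ᵀ = [-399, -51]ᵀ.
Determinant 123·6 − 13² = 569.
a = ((-399)·6 − 13·(-51))/569 = -1731/569; b = (123·(-51) − 13·(-399))/569 = -1086/569.
Residuals: -124/569, -669/569, 1703/569, -549/569, 44/569, -405/569; SSR = 6732/569.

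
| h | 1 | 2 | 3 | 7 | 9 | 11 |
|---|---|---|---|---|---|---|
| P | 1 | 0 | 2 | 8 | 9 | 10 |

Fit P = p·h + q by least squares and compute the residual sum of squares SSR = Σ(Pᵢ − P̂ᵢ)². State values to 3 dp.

SSR = 5.138

Sums needed: Σh·h = 265, Σh = 33, Σ1 = 6.
For XᵀP: Σh·P = 254, ΣP = 30.
Normal equations: [[265, 33]; [33, 6]]·[p, q]ᵀ = [254, 30]ᵀ.
det = 265·6 − 33² = 501.
p = (254·6 − 33·30)/501 = 178/167; q = (265·30 − 33·254)/501 = -144/167.
Residuals: 133/167, -212/167, -56/167, 234/167, 45/167, -144/167; SSR = 858/167.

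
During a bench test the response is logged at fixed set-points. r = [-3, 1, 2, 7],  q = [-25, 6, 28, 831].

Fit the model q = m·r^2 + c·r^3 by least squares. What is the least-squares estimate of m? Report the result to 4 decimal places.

XᵀX·[m, c]ᵀ = Xᵀq reads: 2499·m + 16597·c = 40612;  16597·m + 118443·c = 285938.
Determinant 2499·118443 − 16597² = 20528648.
m = (40612·118443 − 16597·285938)/20528648 = 32247065/10264324; c = (2499·285938 − 16597·40612)/20528648 = 2894407/1466332.

m = 3.1417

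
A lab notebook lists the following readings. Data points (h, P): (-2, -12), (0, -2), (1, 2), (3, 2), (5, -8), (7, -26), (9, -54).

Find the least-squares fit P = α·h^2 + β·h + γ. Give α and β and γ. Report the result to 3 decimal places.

α = -1.092, β = 3.946, γ = -0.599

Normal-equation sums: Σh^2·h^2 = 9685, Σh^2·h = 1217, Σh^2 = 169, Σh·h = 169, Σh = 23, Σ1 = 7.
And Σh^2·P = -5876, Σh·P = -676, ΣP = -98.
So MᵀM·[α, β, γ]ᵀ = MᵀP: [[9685, 1217, 169]; [1217, 169, 23]; [169, 23, 7]]·[α, β, γ]ᵀ = [-5876, -676, -98]ᵀ.
Row-reducing yields α = -18217/16681, β = 65819/16681, γ = -9986/16681.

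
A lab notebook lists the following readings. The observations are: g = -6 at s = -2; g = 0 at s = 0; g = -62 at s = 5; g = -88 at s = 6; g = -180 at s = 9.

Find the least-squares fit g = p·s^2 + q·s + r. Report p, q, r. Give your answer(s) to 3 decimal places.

With design matrix M, MᵀM = [[8498, 1062, 146]; [1062, 146, 18]; [146, 18, 5]] and Mᵀg = [-19322, -2446, -336]ᵀ.
Inverting the 3×3 Gram matrix, [p, q, r]ᵀ = [-2005/1032, -823/344, -479/258]ᵀ.

p = -1.943, q = -2.392, r = -1.857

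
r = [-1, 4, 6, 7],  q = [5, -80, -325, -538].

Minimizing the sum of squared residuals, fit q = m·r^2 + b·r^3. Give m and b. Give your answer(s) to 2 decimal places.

Compute the Gram sums: Σr^2·r^2 = 3954, Σr^2·r^3 = 25606, Σr^3·r^3 = 168402.
Right-hand side: Σr^2·q = -39337, Σr^3·q = -259859.
AᵀA·[m, b]ᵀ = Aᵀq becomes [[3954, 25606]; [25606, 168402]]·[m, b]ᵀ = [-39337, -259859]ᵀ.
Determinant 3954·168402 − 25606² = 10194272.
m = ((-39337)·168402 − 25606·(-259859))/10194272 = 1845005/637142; b = (3954·(-259859) − 25606·(-39337))/10194272 = -631852/318571.

m = 2.90, b = -1.98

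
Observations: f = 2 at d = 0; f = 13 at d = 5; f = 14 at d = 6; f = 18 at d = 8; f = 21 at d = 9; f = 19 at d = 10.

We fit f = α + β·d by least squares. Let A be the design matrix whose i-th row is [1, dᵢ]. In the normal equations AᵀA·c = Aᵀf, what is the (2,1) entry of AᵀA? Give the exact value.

38

Row 2 ↔ basis d, column 1 ↔ basis 1, so (AᵀA)_{2,1} = Σᵢ d = (0)·(1) + (5)·(1) + (6)·(1) + (8)·(1) + (9)·(1) + (10)·(1) = 38.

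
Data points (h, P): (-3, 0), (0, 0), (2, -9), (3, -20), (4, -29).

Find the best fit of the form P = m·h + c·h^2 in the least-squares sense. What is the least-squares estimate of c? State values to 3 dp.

Entries of MᵀM: Σh·h = 38, Σh·h^2 = 72, Σh^2·h^2 = 434.
Right-hand side: Σh·P = -194, Σh^2·P = -680.
MᵀM·[m, c]ᵀ = MᵀP becomes [[38, 72]; [72, 434]]·[m, c]ᵀ = [-194, -680]ᵀ.
Δ = 38·434 − 72² = 11308.
m = ((-194)·434 − 72·(-680))/11308 = -8809/2827; c = (38·(-680) − 72·(-194))/11308 = -2968/2827.

c = -1.050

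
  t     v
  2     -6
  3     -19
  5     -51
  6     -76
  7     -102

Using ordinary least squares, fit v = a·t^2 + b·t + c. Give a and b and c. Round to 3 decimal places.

a = -1.937, b = -1.680, c = 4.571

The normal system XᵀX·[a, b, c]ᵀ = Xᵀv is [[4419, 719, 123]; [719, 123, 23]; [123, 23, 5]]·[a, b, c]ᵀ = [-9204, -1494, -254]ᵀ.
Inverting the 3×3 Gram matrix, [a, b, c]ᵀ = [-1193/616, -1035/616, 32/7]ᵀ.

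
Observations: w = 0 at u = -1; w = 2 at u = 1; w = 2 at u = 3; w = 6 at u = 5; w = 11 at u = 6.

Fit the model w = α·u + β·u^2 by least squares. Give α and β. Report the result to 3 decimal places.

α = 0.014, β = 0.280

Sums needed: Σu·u = 72, Σu·u^2 = 368, Σu^2·u^2 = 2004.
Right-hand side: Σu·w = 104, Σu^2·w = 566.
XᵀX·[α, β]ᵀ = Xᵀw becomes [[72, 368]; [368, 2004]]·[α, β]ᵀ = [104, 566]ᵀ.
Determinant 72·2004 − 368² = 8864.
α = (104·2004 − 368·566)/8864 = 4/277; β = (72·566 − 368·104)/8864 = 155/554.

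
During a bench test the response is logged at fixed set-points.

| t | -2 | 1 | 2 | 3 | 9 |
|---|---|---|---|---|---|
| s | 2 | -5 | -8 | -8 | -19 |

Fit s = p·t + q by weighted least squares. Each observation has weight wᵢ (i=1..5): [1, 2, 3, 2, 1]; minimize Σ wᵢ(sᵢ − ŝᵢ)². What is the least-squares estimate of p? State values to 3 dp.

Compute the Gram sums: Σwᵢ·t·t = 117, Σwᵢ·t = 21, Σwᵢ·1 = 9.
Right-hand side: Σwᵢ·t·s = -281, Σwᵢ·s = -67.
Normal equations: [[117, 21]; [21, 9]]·[p, q]ᵀ = [-281, -67]ᵀ.
Δ = 117·9 − 21² = 612.
p = ((-281)·9 − 21·(-67))/612 = -11/6; q = (117·(-67) − 21·(-281))/612 = -19/6.

p = -1.833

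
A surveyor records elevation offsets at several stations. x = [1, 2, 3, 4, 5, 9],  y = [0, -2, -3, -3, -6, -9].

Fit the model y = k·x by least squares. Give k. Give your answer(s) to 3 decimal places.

Forming MᵀM = [[136]] and Mᵀy = [-136]ᵀ gives MᵀM·[k]ᵀ = Mᵀy.
k = (-136)/136 = -1.

k = -1.000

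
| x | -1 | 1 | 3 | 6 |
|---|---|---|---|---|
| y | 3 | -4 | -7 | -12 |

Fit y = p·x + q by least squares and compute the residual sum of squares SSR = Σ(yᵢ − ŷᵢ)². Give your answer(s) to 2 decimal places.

SSR = 4.92

AᵀA·[p, q]ᵀ = Aᵀy reads: 47·p + 9·q = -100;  9·p + 4·q = -20.
(Σx·x = 47, Σx = 9, Σ1 = 4, Σx·y = -100, Σy = -20.)
Δ = 47·4 − 9² = 107.
p = ((-100)·4 − 9·(-20))/107 = -220/107; q = (47·(-20) − 9·(-100))/107 = -40/107.
Residuals: 141/107, -168/107, -49/107, 76/107; SSR = 526/107.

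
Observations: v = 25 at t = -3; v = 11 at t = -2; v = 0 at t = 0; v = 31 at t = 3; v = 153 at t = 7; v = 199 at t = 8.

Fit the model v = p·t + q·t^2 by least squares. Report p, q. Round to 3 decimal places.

p = 0.802, q = 3.012

From the data, Σt·t = 135, Σt·t^2 = 847, Σt^2·t^2 = 6675.
And Σt·v = 2659, Σt^2·v = 20781.
Normal equations: [[135, 847]; [847, 6675]]·[p, q]ᵀ = [2659, 20781]ᵀ.
Determinant 135·6675 − 847² = 183716.
p = (2659·6675 − 847·20781)/183716 = 73659/91858; q = (135·20781 − 847·2659)/183716 = 276631/91858.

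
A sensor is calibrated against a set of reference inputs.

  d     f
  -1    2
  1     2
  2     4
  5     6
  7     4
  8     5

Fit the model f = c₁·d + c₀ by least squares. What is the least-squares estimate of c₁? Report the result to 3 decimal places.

With design matrix A, AᵀA = [[144, 22]; [22, 6]] and Aᵀf = [106, 23]ᵀ.
Determinant 144·6 − 22² = 380.
c₁ = (106·6 − 22·23)/380 = 13/38; c₀ = (144·23 − 22·106)/380 = 49/19.

c₁ = 0.342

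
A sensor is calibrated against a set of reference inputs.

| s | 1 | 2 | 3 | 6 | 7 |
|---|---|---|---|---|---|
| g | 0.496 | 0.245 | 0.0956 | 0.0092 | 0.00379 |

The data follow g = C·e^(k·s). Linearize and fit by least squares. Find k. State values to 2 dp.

k = -0.81

Let Y = ln g. Fitting Y = k·s + ln C by least squares:
Σs = 19.0000, Σ(s)² = 99.0000, Σln g = -14.7192, Σs·ln g = -77.7160.
Equations: 99.0000·k + 19.0000·ln C = -77.7160;  19.0000·k + 5·ln C = -14.7192.
Solving (det = 134.0000): k = -0.81280, ln C = 0.14479.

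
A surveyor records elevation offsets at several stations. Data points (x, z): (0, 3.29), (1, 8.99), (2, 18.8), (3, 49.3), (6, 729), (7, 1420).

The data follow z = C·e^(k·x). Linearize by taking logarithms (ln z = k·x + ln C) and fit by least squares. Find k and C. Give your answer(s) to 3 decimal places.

With ln zᵢ as the transformed response and xᵢ as the regressor:
Sums: Σx = 19.0000, Σ(x)² = 99.0000, Σln z = 24.0689, Σx·ln z = 110.1165.
Normal system: [[99.0000, 19.0000]; [19.0000, 6]]·[k, ln C]ᵀ = [110.1165, 24.0689]ᵀ.
Slope k = (n·Σx·ln z − Σx·Σln z)/(n·Σ(x)² − (Σx)²) = (6·110.1165 − 19.0000·24.0689)/233.0000 = 0.87292; ln C = (Σln z − k·Σx)/n = 1.24723, so C = exp(1.24723) = 3.48068.

k = 0.873, C = 3.481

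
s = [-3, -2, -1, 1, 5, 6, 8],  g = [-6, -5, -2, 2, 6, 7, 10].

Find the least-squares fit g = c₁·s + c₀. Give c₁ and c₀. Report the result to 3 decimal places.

c₁ = 1.429, c₀ = -1.143

Normal-equation sums: Σs·s = 140, Σs = 14, Σ1 = 7.
Moment sums: Σs·g = 184, Σg = 12.
AᵀA·[c₁, c₀]ᵀ = Aᵀg becomes [[140, 14]; [14, 7]]·[c₁, c₀]ᵀ = [184, 12]ᵀ.
det = 140·7 − 14² = 784.
c₁ = (184·7 − 14·12)/784 = 10/7; c₀ = (140·12 − 14·184)/784 = -8/7.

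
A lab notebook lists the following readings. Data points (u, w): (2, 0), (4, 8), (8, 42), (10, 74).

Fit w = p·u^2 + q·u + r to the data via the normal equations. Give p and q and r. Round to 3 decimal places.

p = 1.000, q = -2.900, r = 2.400

Setting ∂/∂p … = 0 gives: 14368·p + 1584·q + 184·r = 10216;  1584·p + 184·q + 24·r = 1108;  184·p + 24·q + 4·r = 124.
(Σu^2·u^2 = 14368, Σu^2·u = 1584, Σu^2 = 184, Σu·u = 184, Σu = 24, Σ1 = 4, Σu^2·w = 10216, Σu·w = 1108, Σw = 124.)
Inverting the 3×3 Gram matrix, [p, q, r]ᵀ = [1, -29/10, 12/5]ᵀ.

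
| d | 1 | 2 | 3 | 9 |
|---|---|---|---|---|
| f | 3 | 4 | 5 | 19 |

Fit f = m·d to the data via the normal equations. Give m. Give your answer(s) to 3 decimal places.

Entries of XᵀX: Σd·d = 95.
For Xᵀf: Σd·f = 197.
Normal equations: [[95]]·[m]ᵀ = [197]ᵀ.
Hence m = 197 / 95 ≈ 2.07368.

m = 2.074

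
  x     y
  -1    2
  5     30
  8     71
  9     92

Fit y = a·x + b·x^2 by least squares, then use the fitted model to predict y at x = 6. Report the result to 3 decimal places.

ŷ = 41.170

Entries of MᵀM: Σx·x = 171, Σx·x^2 = 1365, Σx^2·x^2 = 11283.
Moment sums: Σx·y = 1544, Σx^2·y = 12748.
So MᵀM·[a, b]ᵀ = Mᵀy: [[171, 1365]; [1365, 11283]]·[a, b]ᵀ = [1544, 12748]ᵀ.
Determinant 171·11283 − 1365² = 66168.
a = (1544·11283 − 1365·12748)/66168 = 1661/5514; b = (171·12748 − 1365·1544)/66168 = 6029/5514.
At x = 6: ŷ = (1661/5514)·(6) + (6029/5514)·(36) = 37835/919.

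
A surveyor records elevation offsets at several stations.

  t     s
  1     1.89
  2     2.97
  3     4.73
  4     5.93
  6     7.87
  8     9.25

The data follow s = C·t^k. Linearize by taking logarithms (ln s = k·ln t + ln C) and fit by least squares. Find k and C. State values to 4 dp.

Taking logs, ln s = k·ln t + ln C, so regress ln s on ln t.
Over the data: Σln t = 7.0493, Σ(ln t)² = 11.1437, Σln s = 9.3468, Σln t·ln s = 13.2518.
Normal system: [[11.1437, 7.0493]; [7.0493, 6]]·[k, ln C]ᵀ = [13.2518, 9.3468]ᵀ.
Slope k = (n·Σln t·ln s − Σln t·Σln s)/(n·Σ(ln t)² − (Σln t)²) = (6·13.2518 − 7.0493·9.3468)/17.1702 = 0.79342; ln C = (Σln s − k·Σln t)/n = 0.62563, so C = exp(0.62563) = 1.86942.

k = 0.7934, C = 1.8694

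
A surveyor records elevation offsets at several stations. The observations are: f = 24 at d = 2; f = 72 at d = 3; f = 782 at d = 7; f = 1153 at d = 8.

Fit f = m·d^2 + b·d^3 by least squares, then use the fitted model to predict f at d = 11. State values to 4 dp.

MᵀM·[m, b]ᵀ = Mᵀf reads: 6594·m + 49850·b = 112854;  49850·m + 380586·b = 860698.
(Σd^2·d^2 = 6594, Σd^2·d^3 = 49850, Σd^3·d^3 = 380586, Σd^2·f = 112854, Σd^3·f = 860698.)
Determinant 6594·380586 − 49850² = 24561584.
m = (112854·380586 − 49850·860698)/24561584 = 5607143/3070198; b = (6594·860698 − 49850·112854)/24561584 = 6208839/3070198.
At d = 11: f̂ = (5607143/3070198)·(121) + (6208839/3070198)·(1331) = 4471214506/1535099.

f̂ = 2912.6555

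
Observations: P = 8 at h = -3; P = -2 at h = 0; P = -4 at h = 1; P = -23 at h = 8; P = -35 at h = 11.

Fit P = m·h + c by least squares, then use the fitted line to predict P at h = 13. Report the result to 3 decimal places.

Compute the Gram sums: Σh·h = 195, Σh = 17, Σ1 = 5.
For XᵀP: Σh·P = -597, ΣP = -56.
Normal equations: [[195, 17]; [17, 5]]·[m, c]ᵀ = [-597, -56]ᵀ.
Eliminating c: 5·(row 1) − 17·(row 2) gives 686·m = 5·(-597) − 17·(-56) = -2033, so m = -2033/686.
Then c = ((-56) − 17·(-2033/686))/5 = -771/686.
At h = 13: P̂ = (-2033/686)·(13) + (-771/686)·(1) = -13600/343.

P̂ = -39.650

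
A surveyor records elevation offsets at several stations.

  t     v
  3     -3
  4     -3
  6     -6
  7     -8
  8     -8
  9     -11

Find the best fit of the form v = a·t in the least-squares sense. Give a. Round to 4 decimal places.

Entries of AᵀA: Σt·t = 255.
Right-hand side: Σt·v = -276.
AᵀA·[a]ᵀ = Aᵀv becomes [[255]]·[a]ᵀ = [-276]ᵀ.
Hence a = -276 / 255 ≈ -1.08235.

a = -1.0824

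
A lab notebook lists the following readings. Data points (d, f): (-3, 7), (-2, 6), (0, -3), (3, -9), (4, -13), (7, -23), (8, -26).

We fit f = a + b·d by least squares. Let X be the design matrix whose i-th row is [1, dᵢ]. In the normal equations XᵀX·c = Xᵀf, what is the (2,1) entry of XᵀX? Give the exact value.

Row 2 ↔ basis d, column 1 ↔ basis 1, so (XᵀX)_{2,1} = Σᵢ d = (-3)·(1) + (-2)·(1) + (0)·(1) + (3)·(1) + (4)·(1) + (7)·(1) + (8)·(1) = 17.

17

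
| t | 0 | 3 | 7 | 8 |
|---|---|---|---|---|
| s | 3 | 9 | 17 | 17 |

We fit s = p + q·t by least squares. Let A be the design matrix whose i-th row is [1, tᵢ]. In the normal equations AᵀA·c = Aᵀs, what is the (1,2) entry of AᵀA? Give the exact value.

18

Row 1 ↔ basis 1, column 2 ↔ basis t, so (AᵀA)_{1,2} = Σᵢ t = (1)·(0) + (1)·(3) + (1)·(7) + (1)·(8) = 18.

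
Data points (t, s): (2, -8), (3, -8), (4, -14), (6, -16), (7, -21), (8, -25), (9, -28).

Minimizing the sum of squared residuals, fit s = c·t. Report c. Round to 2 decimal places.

Sums needed: Σt·t = 259.
For Mᵀs: Σt·s = -791.
So MᵀM·[c]ᵀ = Mᵀs: [[259]]·[c]ᵀ = [-791]ᵀ.
c = (-791)/259 = -3.05405.

c = -3.05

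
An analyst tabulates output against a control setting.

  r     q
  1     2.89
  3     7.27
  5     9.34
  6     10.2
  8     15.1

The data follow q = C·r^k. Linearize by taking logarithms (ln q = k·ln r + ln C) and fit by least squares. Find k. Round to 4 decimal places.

With ln qᵢ as the transformed response and ln rᵢ as the regressor:
Σln r = 6.5793, Σ(ln r)² = 11.3317, Σln q = 10.3164, Σln r·ln q = 15.5816.
Normal system: [[11.3317, 6.5793]; [6.5793, 5]]·[k, ln C]ᵀ = [15.5816, 10.3164]ᵀ.
Slope k = (n·Σln r·ln q − Σln r·Σln q)/(n·Σ(ln r)² − (Σln r)²) = (5·15.5816 − 6.5793·10.3164)/13.3720 = 0.75034; ln C = (Σln q − k·Σln r)/n = 1.07594.

k = 0.7503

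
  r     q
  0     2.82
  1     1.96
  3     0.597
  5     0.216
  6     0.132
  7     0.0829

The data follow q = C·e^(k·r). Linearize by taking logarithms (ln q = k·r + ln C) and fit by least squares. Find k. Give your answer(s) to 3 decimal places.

Linearized form: ln q = k·r + ln C. From the 6 transformed points,
Sums: Σr = 22.0000, Σ(r)² = 120.0000, Σln q = -4.8537, Σr·ln q = -38.1175.
Normal system: [[120.0000, 22.0000]; [22.0000, 6]]·[k, ln C]ᵀ = [-38.1175, -4.8537]ᵀ.
Δ = 120.0000·6 − (22.0000)² = 236.0000; k = (-38.1175·6 − 22.0000·-4.8537)/236.0000 = -0.51663, ln C = (120.0000·-4.8537 − 22.0000·-38.1175)/236.0000 = 1.08534.

k = -0.517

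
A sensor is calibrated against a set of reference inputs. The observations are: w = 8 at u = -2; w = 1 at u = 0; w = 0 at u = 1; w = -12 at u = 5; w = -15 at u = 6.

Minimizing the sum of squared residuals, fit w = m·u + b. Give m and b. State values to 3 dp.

m = -2.826, b = 2.052

The normal system AᵀA·[m, b]ᵀ = Aᵀw is [[66, 10]; [10, 5]]·[m, b]ᵀ = [-166, -18]ᵀ.
Determinant 66·5 − 10² = 230.
m = ((-166)·5 − 10·(-18))/230 = -65/23; b = (66·(-18) − 10·(-166))/230 = 236/115.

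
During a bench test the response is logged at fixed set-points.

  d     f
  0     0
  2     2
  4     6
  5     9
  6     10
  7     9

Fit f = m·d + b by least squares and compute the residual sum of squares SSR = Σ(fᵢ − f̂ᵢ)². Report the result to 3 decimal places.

The normal equations are: 130·m + 24·b = 196;  24·m + 6·b = 36.
Determinant 130·6 − 24² = 204.
m = (196·6 − 24·36)/204 = 26/17; b = (130·36 − 24·196)/204 = -2/17.
Residuals: 2/17, -16/17, 0, 25/17, 16/17, -27/17; SSR = 110/17.

SSR = 6.471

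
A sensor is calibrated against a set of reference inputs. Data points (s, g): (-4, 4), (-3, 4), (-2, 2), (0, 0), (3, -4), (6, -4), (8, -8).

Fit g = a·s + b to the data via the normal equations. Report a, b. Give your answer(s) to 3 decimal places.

From the data, Σs·s = 138, Σs = 8, Σ1 = 7.
Moment sums: Σs·g = -132, Σg = -6.
Δ = 138·7 − 8² = 902.
a = ((-132)·7 − 8·(-6))/902 = -438/451; b = (138·(-6) − 8·(-132))/902 = 114/451.

a = -0.971, b = 0.253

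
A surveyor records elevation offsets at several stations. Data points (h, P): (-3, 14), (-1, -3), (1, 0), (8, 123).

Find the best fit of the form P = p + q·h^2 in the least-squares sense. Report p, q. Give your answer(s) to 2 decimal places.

p = -3.57, q = 1.98

Sums needed: Σ1 = 4, Σh^2 = 75, Σh^2·h^2 = 4179.
For XᵀP: ΣP = 134, Σh^2·P = 7995.
det = 4·4179 − 75² = 11091.
p = (134·4179 − 75·7995)/11091 = -13213/3697; q = (4·7995 − 75·134)/11091 = 7310/3697.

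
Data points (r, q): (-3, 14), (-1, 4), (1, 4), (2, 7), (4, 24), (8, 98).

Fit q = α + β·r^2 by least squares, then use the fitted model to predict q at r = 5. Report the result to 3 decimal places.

The normal equations are: 6·α + 95·β = 151;  95·α + 4451·β = 6818.
det = 6·4451 − 95² = 17681.
α = (151·4451 − 95·6818)/17681 = 24391/17681; β = (6·6818 − 95·151)/17681 = 26563/17681.
At r = 5: q̂ = (24391/17681)·(1) + (26563/17681)·(25) = 688466/17681.

q̂ = 38.938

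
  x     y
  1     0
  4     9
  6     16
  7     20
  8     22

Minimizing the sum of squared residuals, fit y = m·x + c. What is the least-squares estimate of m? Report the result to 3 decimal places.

The normal equations are: 166·m + 26·c = 448;  26·m + 5·c = 67.
(Σx·x = 166, Σx = 26, Σ1 = 5, Σx·y = 448, Σy = 67.)
Determinant 166·5 − 26² = 154.
m = (448·5 − 26·67)/154 = 249/77; c = (166·67 − 26·448)/154 = -263/77.

m = 3.234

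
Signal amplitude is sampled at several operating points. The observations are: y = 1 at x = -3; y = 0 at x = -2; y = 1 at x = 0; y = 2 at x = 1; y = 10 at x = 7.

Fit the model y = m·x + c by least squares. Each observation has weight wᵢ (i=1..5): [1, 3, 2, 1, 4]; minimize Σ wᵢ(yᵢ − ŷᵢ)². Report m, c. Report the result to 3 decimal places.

m = 1.086, c = 2.117

From the data, Σwᵢ·x·x = 218, Σwᵢ·x = 20, Σwᵢ·1 = 11.
For MᵀWy: Σwᵢ·x·y = 279, Σwᵢ·y = 45.
Normal equations: [[218, 20]; [20, 11]]·[m, c]ᵀ = [279, 45]ᵀ.
det = 218·11 − 20² = 1998.
m = (279·11 − 20·45)/1998 = 241/222; c = (218·45 − 20·279)/1998 = 235/111.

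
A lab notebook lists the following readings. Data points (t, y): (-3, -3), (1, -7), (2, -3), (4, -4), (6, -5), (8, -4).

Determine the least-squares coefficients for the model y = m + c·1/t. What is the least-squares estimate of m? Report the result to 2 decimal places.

With design matrix A, AᵀA = [[6, 41/24]; [41/24, 845/576]] and Aᵀy = [-26, -59/6]ᵀ.
Eliminating c: (845/576)·(row 1) − (41/24)·(row 2) gives (3389/576)·m = (845/576)·(-26) − (41/24)·(-59/6) = -683/32, so m = -12294/3389.
Then c = ((-59/6) − (41/24)·(-12294/3389))/(845/576) = -8400/3389.

m = -3.63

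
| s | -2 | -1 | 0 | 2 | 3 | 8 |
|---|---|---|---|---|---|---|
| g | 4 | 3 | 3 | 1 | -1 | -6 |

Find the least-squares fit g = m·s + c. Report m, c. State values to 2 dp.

With design matrix M, MᵀM = [[82, 10]; [10, 6]] and Mᵀg = [-60, 4]ᵀ.
det = 82·6 − 10² = 392.
m = ((-60)·6 − 10·4)/392 = -50/49; c = (82·4 − 10·(-60))/392 = 116/49.

m = -1.02, c = 2.37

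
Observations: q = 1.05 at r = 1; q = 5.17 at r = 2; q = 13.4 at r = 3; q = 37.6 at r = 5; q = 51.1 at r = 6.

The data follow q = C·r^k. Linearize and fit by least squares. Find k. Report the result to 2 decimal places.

k = 2.18

Linearized form: ln q = k·ln r + ln C. From the 5 transformed points,
AᵀA = [[7.4881, 5.1930]; [5.1930, 5]], rhs = [16.8758, 11.8477]ᵀ  (here Σln r = 5.1930, Σ(ln r)² = 7.4881, Σln q = 11.8477, Σln r·ln q = 16.8758).
Solving (det = 10.4737): k = 2.18206, ln C = 0.10327.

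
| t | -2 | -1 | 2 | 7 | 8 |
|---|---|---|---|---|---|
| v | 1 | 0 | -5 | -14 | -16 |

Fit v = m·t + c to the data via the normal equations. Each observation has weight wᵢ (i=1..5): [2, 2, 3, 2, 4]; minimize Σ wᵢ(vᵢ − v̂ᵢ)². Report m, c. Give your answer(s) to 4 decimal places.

Forming XᵀWX = [[376, 46]; [46, 13]] and XᵀWv = [-742, -105]ᵀ gives XᵀWX·[m, c]ᵀ = XᵀWv.
Δ = 376·13 − 46² = 2772.
m = ((-742)·13 − 46·(-105))/2772 = -172/99; c = (376·(-105) − 46·(-742))/2772 = -191/99.

m = -1.7374, c = -1.9293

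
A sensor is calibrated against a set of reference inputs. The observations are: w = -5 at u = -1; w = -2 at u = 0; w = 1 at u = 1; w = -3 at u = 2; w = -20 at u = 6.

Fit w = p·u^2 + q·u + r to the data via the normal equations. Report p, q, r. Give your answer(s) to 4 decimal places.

The normal system AᵀA·[p, q, r]ᵀ = Aᵀw is [[1314, 224, 42]; [224, 42, 8]; [42, 8, 5]]·[p, q, r]ᵀ = [-736, -120, -29]ᵀ.
Solving the 3×3 system (Gaussian elimination) gives p = -3547/4351, q = 8080/4351, r = -8369/4351.

p = -0.8152, q = 1.8570, r = -1.9235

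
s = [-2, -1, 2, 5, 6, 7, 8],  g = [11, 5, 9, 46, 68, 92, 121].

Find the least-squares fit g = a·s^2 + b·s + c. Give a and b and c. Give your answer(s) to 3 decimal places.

Setting ∂/∂a … = 0 gives: 8451·a + 1195·b + 183·c = 15935;  1195·a + 183·b + 25·c = 2241;  183·a + 25·b + 7·c = 352.
Solving the 3×3 system (Gaussian elimination) gives a = 343921/176722, b = -131671/176722, c = 14068/6797.

a = 1.946, b = -0.745, c = 2.070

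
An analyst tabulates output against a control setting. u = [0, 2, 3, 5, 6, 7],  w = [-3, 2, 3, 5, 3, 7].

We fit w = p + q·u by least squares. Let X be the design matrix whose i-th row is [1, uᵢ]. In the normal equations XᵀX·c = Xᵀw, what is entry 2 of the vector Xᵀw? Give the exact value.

105

Entry 2 ↔ basis u, so (Xᵀw)_{2} = Σᵢ (u)·wᵢ = (0)·(-3) + (2)·(2) + (3)·(3) + (5)·(5) + (6)·(3) + (7)·(7) = 105.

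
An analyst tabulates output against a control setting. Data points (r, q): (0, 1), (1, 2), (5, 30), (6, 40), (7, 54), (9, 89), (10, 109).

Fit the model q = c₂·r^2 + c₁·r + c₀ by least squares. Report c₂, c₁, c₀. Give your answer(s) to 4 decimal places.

Entries of AᵀA: Σr^2·r^2 = 20884, Σr^2·r = 2414, Σr^2 = 292, Σr·r = 292, Σr = 38, Σ1 = 7.
And Σr^2·q = 22947, Σr·q = 2661, Σq = 325.
Inverting the 3×3 Gram matrix, [c₂, c₁, c₀]ᵀ = [6533/6258, 765/2086, 398/447]ᵀ.

c₂ = 1.0439, c₁ = 0.3667, c₀ = 0.8904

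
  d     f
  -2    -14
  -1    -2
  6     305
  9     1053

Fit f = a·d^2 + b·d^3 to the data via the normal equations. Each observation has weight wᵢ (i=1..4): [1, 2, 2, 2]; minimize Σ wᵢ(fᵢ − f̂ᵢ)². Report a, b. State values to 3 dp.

a = -0.576, b = 1.508

Compute the Gram sums: Σwᵢ·d^2·d^2 = 15732, Σwᵢ·d^2·d^3 = 133616, Σwᵢ·d^3·d^3 = 1156260.
For XᵀWf: Σwᵢ·d^2·f = 192486, Σwᵢ·d^3·f = 1667150.
So XᵀWX·[a, b]ᵀ = XᵀWf: [[15732, 133616]; [133616, 1156260]]·[a, b]ᵀ = [192486, 1667150]ᵀ.
Determinant 15732·1156260 − 133616² = 337046864.
a = (192486·1156260 − 133616·1667150)/337046864 = -3465215/6018694; b = (15732·1667150 − 133616·192486)/337046864 = 63549303/42130858.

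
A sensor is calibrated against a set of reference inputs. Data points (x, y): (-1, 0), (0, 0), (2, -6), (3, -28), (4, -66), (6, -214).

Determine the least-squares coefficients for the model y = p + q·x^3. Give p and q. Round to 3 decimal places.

From the data, Σ1 = 6, Σx^3 = 314, Σx^3·x^3 = 51546.
For Mᵀy: Σy = -314, Σx^3·y = -51252.
Normal equations: [[6, 314]; [314, 51546]]·[p, q]ᵀ = [-314, -51252]ᵀ.
det = 6·51546 − 314² = 210680.
p = ((-314)·51546 − 314·(-51252))/210680 = -23079/52670; q = (6·(-51252) − 314·(-314))/210680 = -52229/52670.

p = -0.438, q = -0.992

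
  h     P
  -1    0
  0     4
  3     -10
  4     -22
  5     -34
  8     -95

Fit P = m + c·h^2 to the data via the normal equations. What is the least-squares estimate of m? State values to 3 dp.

m = 3.124

MᵀM·[m, c]ᵀ = MᵀP reads: 6·m + 115·c = -157;  115·m + 5059·c = -7372.
det = 6·5059 − 115² = 17129.
m = ((-157)·5059 − 115·(-7372))/17129 = 53517/17129; c = (6·(-7372) − 115·(-157))/17129 = -26177/17129.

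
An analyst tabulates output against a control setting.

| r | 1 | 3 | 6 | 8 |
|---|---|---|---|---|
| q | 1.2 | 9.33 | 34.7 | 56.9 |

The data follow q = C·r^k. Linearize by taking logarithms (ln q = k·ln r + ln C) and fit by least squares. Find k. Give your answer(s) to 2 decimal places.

k = 1.86

With ln qᵢ as the transformed response and ln rᵢ as the regressor:
AᵀA = [[8.7414, 4.9698]; [4.9698, 4]], rhs = [17.2120, 10.0036]ᵀ  (here Σln r = 4.9698, Σ(ln r)² = 8.7414, Σln q = 10.0036, Σln r·ln q = 17.2120).
Slope k = (n·Σln r·ln q − Σln r·Σln q)/(n·Σ(ln r)² − (Σln r)²) = (4·17.2120 − 4.9698·10.0036)/10.2667 = 1.86351; ln C = (Σln q − k·Σln r)/n = 0.18558.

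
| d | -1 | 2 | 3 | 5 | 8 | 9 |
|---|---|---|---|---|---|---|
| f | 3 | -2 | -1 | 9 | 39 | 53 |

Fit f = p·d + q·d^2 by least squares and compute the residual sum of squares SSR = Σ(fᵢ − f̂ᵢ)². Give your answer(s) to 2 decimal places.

SSR = 1.86

Entries of MᵀM: Σd·d = 184, Σd·d^2 = 1400, Σd^2·d^2 = 11380.
And Σd·f = 824, Σd^2·f = 7000.
So MᵀM·[p, q]ᵀ = Mᵀf: [[184, 1400]; [1400, 11380]]·[p, q]ᵀ = [824, 7000]ᵀ.
Eliminating q: 11380·(row 1) − 1400·(row 2) gives 133920·p = 11380·824 − 1400·7000 = -422880, so p = -881/279.
Then q = (7000 − 1400·(-881/279))/11380 = 280/279.
Residuals: -36/31, 28/93, -52/93, -28/93, 1/31, 4/31; SSR = 173/93.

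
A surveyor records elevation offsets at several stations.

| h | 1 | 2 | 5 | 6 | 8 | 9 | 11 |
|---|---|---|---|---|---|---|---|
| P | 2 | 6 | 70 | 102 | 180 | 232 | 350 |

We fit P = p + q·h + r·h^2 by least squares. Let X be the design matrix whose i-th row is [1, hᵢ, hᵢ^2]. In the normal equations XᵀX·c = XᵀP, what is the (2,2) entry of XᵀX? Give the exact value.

Row 2 ↔ basis h, column 2 ↔ basis h, so (XᵀX)_{2,2} = Σᵢ (h)·(h) = (1)·(1) + (2)·(2) + (5)·(5) + (6)·(6) + (8)·(8) + (9)·(9) + (11)·(11) = 332.

332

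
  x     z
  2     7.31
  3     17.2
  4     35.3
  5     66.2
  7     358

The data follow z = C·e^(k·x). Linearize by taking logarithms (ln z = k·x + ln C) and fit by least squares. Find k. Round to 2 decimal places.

k = 0.76

With ln zᵢ as the transformed response and xᵢ as the regressor:
Σx = 21.0000, Σ(x)² = 103.0000, Σln z = 18.4712, Σx·ln z = 88.8959.
Equations: 103.0000·k + 21.0000·ln C = 88.8959;  21.0000·k + 5·ln C = 18.4712.
Solving (det = 74.0000): k = 0.76464, ln C = 0.48277.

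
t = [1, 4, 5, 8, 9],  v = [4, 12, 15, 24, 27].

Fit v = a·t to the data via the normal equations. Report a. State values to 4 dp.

Setting ∂/∂a … = 0 gives: 187·a = 562.
Hence a = 562 / 187 ≈ 3.00535.

a = 3.0053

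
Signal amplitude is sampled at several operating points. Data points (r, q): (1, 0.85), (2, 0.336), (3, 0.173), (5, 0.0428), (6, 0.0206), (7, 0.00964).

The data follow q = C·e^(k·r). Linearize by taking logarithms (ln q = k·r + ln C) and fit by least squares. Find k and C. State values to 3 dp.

With ln qᵢ as the transformed response and rᵢ as the regressor:
Σr = 24.0000, Σ(r)² = 124.0000, Σln q = -14.6831, Σr·ln q = -79.1509.
Normal system: [[124.0000, 24.0000]; [24.0000, 6]]·[k, ln C]ᵀ = [-79.1509, -14.6831]ᵀ.
Δ = 124.0000·6 − (24.0000)² = 168.0000; k = (-79.1509·6 − 24.0000·-14.6831)/168.0000 = -0.72923, ln C = (124.0000·-14.6831 − 24.0000·-79.1509)/168.0000 = 0.46972, so C = exp(0.46972) = 1.59954.

k = -0.729, C = 1.600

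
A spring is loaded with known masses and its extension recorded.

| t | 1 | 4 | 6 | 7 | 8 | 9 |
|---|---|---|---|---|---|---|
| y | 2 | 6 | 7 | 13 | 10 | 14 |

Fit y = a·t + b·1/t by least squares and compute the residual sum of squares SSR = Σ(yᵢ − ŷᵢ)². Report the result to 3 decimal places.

Compute the Gram sums: Σt·t = 247, Σt·1/t = 6, Σ1/t·1/t = 289237/254016.
Moment sums: Σt·y = 365, Σ1/t·y = 2351/252.
Normal equations: [[247, 6]; [6, 289237/254016]]·[a, b]ᵀ = [365, 2351/252]ᵀ.
Δ = 247·(289237/254016) − 6² = 62296963/254016.
a = (365·(289237/254016) − 6·(2351/252))/(62296963/254016) = 91352657/62296963; b = (247·(2351/252) − 6·365)/(62296963/254016) = 29047536/62296963.
Residuals: 4193733/62296963, 1109266/62296963, -116878457/62296963, 166242272/62296963, -111482568/62296963, 46756065/62296963; SSR = 897802629/62296963.

SSR = 14.412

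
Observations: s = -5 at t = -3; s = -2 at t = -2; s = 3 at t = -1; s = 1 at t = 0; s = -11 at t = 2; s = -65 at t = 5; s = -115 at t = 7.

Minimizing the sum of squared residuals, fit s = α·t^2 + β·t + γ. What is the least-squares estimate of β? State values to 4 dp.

From the data, Σt^2·t^2 = 3140, Σt^2·t = 440, Σt^2 = 92, Σt·t = 92, Σt = 8, Σ1 = 7.
Moment sums: Σt^2·s = -7354, Σt·s = -1136, Σs = -194.
So MᵀM·[α, β, γ]ᵀ = Mᵀs: [[3140, 440, 92]; [440, 92, 8]; [92, 8, 7]]·[α, β, γ]ᵀ = [-7354, -1136, -194]ᵀ.
Solving the 3×3 system (Gaussian elimination) gives α = -80425/41874, β = -68515/20937, γ = 8852/6979.

β = -3.2724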